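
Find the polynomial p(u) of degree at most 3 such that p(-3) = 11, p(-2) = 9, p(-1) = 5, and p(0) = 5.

p(u) = u^3 + 5u^2 + 4u + 5

Write p(u) = au^3 + bu^2 + cu + d. Substituting each data point gives a linear system:
  -27a + 9b - 3c + d = 11
  -8a + 4b - 2c + d = 9
  -a + b - c + d = 5
  d = 5
Solving the system yields a = 1, b = 5, c = 4, d = 5.
So p(u) = u^3 + 5u^2 + 4u + 5.
Check: p(0) = 5. ✓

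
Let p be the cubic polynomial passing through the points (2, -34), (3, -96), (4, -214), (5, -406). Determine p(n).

Using the Lagrange interpolation formula with nodes 2, 3, 4, 5:
  L_0(n) = (n - 3)(n - 4)(n - 5) / -6
  L_1(n) = (n - 2)(n - 4)(n - 5) / 2
  L_2(n) = (n - 2)(n - 3)(n - 5) / -2
  L_3(n) = (n - 2)(n - 3)(n - 4) / 6
Then p(n) = -34·L_0(n) - 96·L_1(n) - 214·L_2(n) - 406·L_3(n).
Expanding and collecting terms gives p(n) = -3n^3 - n^2 - 6.
Check: p(3) = -96. ✓

p(n) = -3n^3 - n^2 - 6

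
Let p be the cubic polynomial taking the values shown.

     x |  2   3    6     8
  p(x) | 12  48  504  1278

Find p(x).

Using the Lagrange interpolation formula with nodes 2, 3, 6, 8:
  L_0(x) = (x - 3)(x - 6)(x - 8) / -24
  L_1(x) = (x - 2)(x - 6)(x - 8) / 15
  L_2(x) = (x - 2)(x - 3)(x - 8) / -24
  L_3(x) = (x - 2)(x - 3)(x - 6) / 60
Then p(x) = 12·L_0(x) + 48·L_1(x) + 504·L_2(x) + 1278·L_3(x).
Expanding and collecting terms gives p(x) = 3x^3 - 4x^2 - x + 6.
Check: p(3) = 48. ✓

p(x) = 3x^3 - 4x^2 - x + 6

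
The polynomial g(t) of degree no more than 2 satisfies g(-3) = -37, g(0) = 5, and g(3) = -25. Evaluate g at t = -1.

Write g(t) = at^2 + bt + c. Substituting each data point gives a linear system:
  9a - 3b + c = -37
  c = 5
  9a + 3b + c = -25
Solving the system yields a = -4, b = 2, c = 5.
So g(t) = -4t^2 + 2t + 5.
Then g(-1) = -1.

-1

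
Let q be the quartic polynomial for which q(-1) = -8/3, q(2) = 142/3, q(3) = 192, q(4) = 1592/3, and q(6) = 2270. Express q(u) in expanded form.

q(u) = u^4 + 5u^3 - 3u^2 - (1/3)u + 4

Using the Lagrange interpolation formula with nodes -1, 2, 3, 4, 6:
  L_0(u) = (u - 2)(u - 3)(u - 4)(u - 6) / 420
  L_1(u) = (u + 1)(u - 3)(u - 4)(u - 6) / -24
  L_2(u) = (u + 1)(u - 2)(u - 4)(u - 6) / 12
  L_3(u) = (u + 1)(u - 2)(u - 3)(u - 6) / -20
  L_4(u) = (u + 1)(u - 2)(u - 3)(u - 4) / 168
Then q(u) = -8/3·L_0(u) + 142/3·L_1(u) + 192·L_2(u) + 1592/3·L_3(u) + 2270·L_4(u).
Expanding and collecting terms gives q(u) = u^4 + 5u^3 - 3u^2 - (1/3)u + 4.
Check: q(4) = 1592/3. ✓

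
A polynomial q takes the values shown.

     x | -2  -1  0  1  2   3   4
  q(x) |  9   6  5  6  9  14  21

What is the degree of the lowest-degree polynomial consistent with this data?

2

Forward differences of the values at x = -2, -1, 0, 1, 2, 3, 4:
  q  : 9  6  5  6  9  14  21
  Δ  : -3  -1  1  3  5  7
  Δ^2: 2  2  2  2  2
  Δ^3: 0  0  0  0
  Δ^4: 0  0  0
  Δ^5: 0  0
  Δ^6: 0
The second differences are constant (2) and nonzero, while all higher differences vanish, so the minimal degree is 2.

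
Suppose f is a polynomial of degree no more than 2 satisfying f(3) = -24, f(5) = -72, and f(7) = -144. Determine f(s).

Write f(s) = as^2 + bs + c. Substituting each data point gives a linear system:
  9a + 3b + c = -24
  25a + 5b + c = -72
  49a + 7b + c = -144
Solving the system yields a = -3, b = 0, c = 3.
So f(s) = -3s^2 + 3.
Check: f(3) = -24. ✓

f(s) = -3s^2 + 3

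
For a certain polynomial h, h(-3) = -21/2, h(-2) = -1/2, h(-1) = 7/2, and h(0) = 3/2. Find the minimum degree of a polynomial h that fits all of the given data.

2

Forward differences of the values at u = -3, -2, -1, 0:
  h  : -21/2  -1/2  7/2  3/2
  Δ  : 10  4  -2
  Δ^2: -6  -6
  Δ^3: 0
The second differences are constant (-6) and nonzero, while all higher differences vanish, so the minimal degree is 2.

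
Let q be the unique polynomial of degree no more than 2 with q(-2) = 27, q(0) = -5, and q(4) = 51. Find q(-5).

150

Write q(s) = as^2 + bs + c. Substituting each data point gives a linear system:
  4a - 2b + c = 27
  c = -5
  16a + 4b + c = 51
Solving the system yields a = 5, b = -6, c = -5.
So q(s) = 5s^2 - 6s - 5.
Then q(-5) = 150.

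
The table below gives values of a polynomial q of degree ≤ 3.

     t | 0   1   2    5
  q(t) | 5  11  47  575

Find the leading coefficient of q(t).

4

Write q(t) = at^3 + bt^2 + ct + d. Substituting each data point gives a linear system:
  d = 5
  a + b + c + d = 11
  8a + 4b + 2c + d = 47
  125a + 25b + 5c + d = 575
Solving the system yields a = 4, b = 3, c = -1, d = 5.
So q(t) = 4t^3 + 3t^2 - t + 5.
The leading coefficient is 4.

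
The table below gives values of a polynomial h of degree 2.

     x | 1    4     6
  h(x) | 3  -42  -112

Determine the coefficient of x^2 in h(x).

-4

Write h(x) = ax^2 + bx + c. Substituting each data point gives a linear system:
  a + b + c = 3
  16a + 4b + c = -42
  36a + 6b + c = -112
Solving the system yields a = -4, b = 5, c = 2.
So h(x) = -4x² + 5x + 2.
The leading coefficient is -4.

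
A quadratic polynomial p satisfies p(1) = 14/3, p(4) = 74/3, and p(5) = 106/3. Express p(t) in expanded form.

Using the Lagrange interpolation formula with nodes 1, 4, 5:
  L_0(t) = (t - 4)(t - 5) / 12
  L_1(t) = (t - 1)(t - 5) / -3
  L_2(t) = (t - 1)(t - 4) / 4
Then p(t) = 14/3·L_0(t) + 74/3·L_1(t) + 106/3·L_2(t).
Expanding and collecting terms gives p(t) = t^2 + (5/3)t + 2.
Check: p(5) = 106/3. ✓

p(t) = t^2 + (5/3)t + 2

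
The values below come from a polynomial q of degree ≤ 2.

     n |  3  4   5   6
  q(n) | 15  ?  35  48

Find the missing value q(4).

The 3 known points determine the degree-2 polynomial uniquely.
Write q(n) = an^2 + bn + c. Substituting each data point gives a linear system:
  9a + 3b + c = 15
  25a + 5b + c = 35
  36a + 6b + c = 48
Solving the system yields a = 1, b = 2, c = 0.
So q(n) = n² + 2n.
Then q(4) = 24.

24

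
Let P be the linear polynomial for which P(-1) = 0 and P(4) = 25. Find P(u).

P(u) = 5u + 5

Write P(u) = au + b. Substituting each data point gives a linear system:
  -a + b = 0
  4a + b = 25
Solving the system yields a = 5, b = 5.
So P(u) = 5u + 5.
Check: P(-1) = 0. ✓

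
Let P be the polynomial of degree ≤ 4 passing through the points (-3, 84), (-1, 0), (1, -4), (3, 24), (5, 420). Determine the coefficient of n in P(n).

Write P(n) = an^4 + bn^3 + cn^2 + dn + e. Substituting each data point gives a linear system:
  81a - 27b + 9c - 3d + e = 84
  a - b + c - d + e = 0
  a + b + c + d + e = -4
  81a + 27b + 9c + 3d + e = 24
  625a + 125b + 25c + 5d + e = 420
Solving the system yields a = 1, b = -1, c = -3, d = -1, e = 0.
So P(n) = n⁴ - n³ - 3n² - n.
The coefficient of n is -1.

-1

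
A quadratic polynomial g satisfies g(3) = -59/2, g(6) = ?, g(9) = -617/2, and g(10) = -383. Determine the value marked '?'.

The 3 known points determine the degree-2 polynomial uniquely.
Write g(t) = at^2 + bt + c. Substituting each data point gives a linear system:
  9a + 3b + c = -59/2
  81a + 9b + c = -617/2
  100a + 10b + c = -383
Solving the system yields a = -4, b = 3/2, c = 2.
So g(t) = -4t^2 + (3/2)t + 2.
Then g(6) = -133.

-133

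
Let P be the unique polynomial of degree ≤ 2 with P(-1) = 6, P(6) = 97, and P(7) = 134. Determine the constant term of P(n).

1

Write P(n) = an^2 + bn + c. Substituting each data point gives a linear system:
  a - b + c = 6
  36a + 6b + c = 97
  49a + 7b + c = 134
Solving the system yields a = 3, b = -2, c = 1.
So P(n) = 3n^2 - 2n + 1.
The constant term is 1.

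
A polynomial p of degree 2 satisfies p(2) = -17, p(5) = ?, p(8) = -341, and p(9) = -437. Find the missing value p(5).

-125

The 3 known points determine the degree-2 polynomial uniquely.
Write p(n) = an^2 + bn + c. Substituting each data point gives a linear system:
  4a + 2b + c = -17
  64a + 8b + c = -341
  81a + 9b + c = -437
Solving the system yields a = -6, b = 6, c = -5.
So p(n) = -6n^2 + 6n - 5.
Then p(5) = -125.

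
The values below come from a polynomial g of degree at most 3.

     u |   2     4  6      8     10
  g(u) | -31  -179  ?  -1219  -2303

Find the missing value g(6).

On equispaced nodes a degree-3 polynomial has vanishing fourth forward difference, so
  g(2) - 4·g(4) + 6·g(6) - 4·g(8) + g(10) = 0.
Substituting the known values and solving for g(6):
  6·g(6) = -3258
  g(6) = -543.

-543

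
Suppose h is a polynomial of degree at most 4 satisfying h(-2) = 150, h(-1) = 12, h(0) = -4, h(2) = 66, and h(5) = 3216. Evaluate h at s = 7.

Using the Lagrange interpolation formula with nodes -2, -1, 0, 2, 5:
  L_0(s) = (s + 1)s(s - 2)(s - 5) / 56
  L_1(s) = (s + 2)s(s - 2)(s - 5) / -18
  L_2(s) = (s + 2)(s + 1)(s - 2)(s - 5) / 20
  L_3(s) = (s + 2)(s + 1)s(s - 5) / -72
  L_4(s) = (s + 2)(s + 1)s(s - 2) / 630
Then h(s) = 150·L_0(s) + 12·L_1(s) - 4·L_2(s) + 66·L_3(s) + 3216·L_4(s).
Expanding and collecting terms gives h(s) = 6s⁴ - 5s³ + 4s² - s - 4.
Evaluating at s = 7: h(7) = 12876.

12876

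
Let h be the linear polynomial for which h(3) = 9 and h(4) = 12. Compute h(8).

Write h(n) = an + b. Substituting each data point gives a linear system:
  3a + b = 9
  4a + b = 12
Solving the system yields a = 3, b = 0.
So h(n) = 3n.
Then h(8) = 24.

24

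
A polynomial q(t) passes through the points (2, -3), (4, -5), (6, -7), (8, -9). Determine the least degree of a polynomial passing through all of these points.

Forward differences of the values at t = 2, 4, 6, 8:
  q  : -3  -5  -7  -9
  Δ  : -2  -2  -2
  Δ^2: 0  0
  Δ^3: 0
The first differences are constant (-2) and nonzero, while all higher differences vanish, so the minimal degree is 1.

1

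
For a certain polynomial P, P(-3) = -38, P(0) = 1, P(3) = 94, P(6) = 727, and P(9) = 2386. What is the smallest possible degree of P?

3

Forward differences of the values at x = -3, 0, 3, 6, 9:
  P  : -38  1  94  727  2386
  Δ  : 39  93  633  1659
  Δ^2: 54  540  1026
  Δ^3: 486  486
  Δ^4: 0
The third differences are constant (486) and nonzero, while all higher differences vanish, so the minimal degree is 3.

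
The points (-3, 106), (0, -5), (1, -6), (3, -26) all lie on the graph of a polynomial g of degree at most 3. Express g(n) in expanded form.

Using the Lagrange interpolation formula with nodes -3, 0, 1, 3:
  L_0(n) = n(n - 1)(n - 3) / -72
  L_1(n) = (n + 3)(n - 1)(n - 3) / 9
  L_2(n) = (n + 3)n(n - 3) / -8
  L_3(n) = (n + 3)n(n - 1) / 36
Then g(n) = 106·L_0(n) - 5·L_1(n) - 6·L_2(n) - 26·L_3(n).
Expanding and collecting terms gives g(n) = -2n^3 + 5n^2 - 4n - 5.
Check: g(0) = -5. ✓

g(n) = -2n^3 + 5n^2 - 4n - 5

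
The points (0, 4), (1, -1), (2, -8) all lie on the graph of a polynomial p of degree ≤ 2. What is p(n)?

p(n) = -n^2 - 4n + 4

Write p(n) = an^2 + bn + c. Substituting each data point gives a linear system:
  c = 4
  a + b + c = -1
  4a + 2b + c = -8
Solving the system yields a = -1, b = -4, c = 4.
So p(n) = -n^2 - 4n + 4.
Check: p(2) = -8. ✓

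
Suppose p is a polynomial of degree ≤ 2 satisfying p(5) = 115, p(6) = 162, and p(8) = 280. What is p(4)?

76

Write p(u) = au^2 + bu + c. Substituting each data point gives a linear system:
  25a + 5b + c = 115
  36a + 6b + c = 162
  64a + 8b + c = 280
Solving the system yields a = 4, b = 3, c = 0.
So p(u) = 4u^2 + 3u.
Then p(4) = 76.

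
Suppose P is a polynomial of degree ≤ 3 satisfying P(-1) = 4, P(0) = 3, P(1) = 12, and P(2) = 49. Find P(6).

Write P(u) = au^3 + bu^2 + cu + d. Substituting each data point gives a linear system:
  -a + b - c + d = 4
  d = 3
  a + b + c + d = 12
  8a + 4b + 2c + d = 49
Solving the system yields a = 3, b = 5, c = 1, d = 3.
So P(u) = 3u^3 + 5u^2 + u + 3.
Then P(6) = 837.

837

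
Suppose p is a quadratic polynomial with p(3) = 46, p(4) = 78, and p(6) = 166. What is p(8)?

286

Using the Lagrange interpolation formula with nodes 3, 4, 6:
  L_0(x) = (x - 4)(x - 6) / 3
  L_1(x) = (x - 3)(x - 6) / -2
  L_2(x) = (x - 3)(x - 4) / 6
Then p(x) = 46·L_0(x) + 78·L_1(x) + 166·L_2(x).
Expanding and collecting terms gives p(x) = 4x² + 4x - 2.
Evaluating at x = 8: p(8) = 286.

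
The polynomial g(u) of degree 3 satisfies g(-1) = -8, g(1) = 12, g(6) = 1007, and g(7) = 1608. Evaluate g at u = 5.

Write g(u) = au^3 + bu^2 + cu + d. Substituting each data point gives a linear system:
  -a + b - c + d = -8
  a + b + c + d = 12
  216a + 36b + 6c + d = 1007
  343a + 49b + 7c + d = 1608
Solving the system yields a = 5, b = -3, c = 5, d = 5.
So g(u) = 5u³ - 3u² + 5u + 5.
Then g(5) = 580.

580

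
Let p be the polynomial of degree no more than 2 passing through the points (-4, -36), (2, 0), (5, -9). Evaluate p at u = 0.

-4

Using the Lagrange interpolation formula with nodes -4, 2, 5:
  L_0(u) = (u - 2)(u - 5) / 54
  L_1(u) = (u + 4)(u - 5) / -18
  L_2(u) = (u + 4)(u - 2) / 27
Then p(u) = -36·L_0(u) + 0·L_1(u) - 9·L_2(u).
Expanding and collecting terms gives p(u) = -u^2 + 4u - 4.
Evaluating at u = 0: p(0) = -4.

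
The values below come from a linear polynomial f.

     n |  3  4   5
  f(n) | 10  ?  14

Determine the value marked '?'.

12

The 2 known points determine the degree-1 polynomial uniquely.
Write f(n) = an + b. Substituting each data point gives a linear system:
  3a + b = 10
  5a + b = 14
Solving the system yields a = 2, b = 4.
So f(n) = 2n + 4.
Then f(4) = 12.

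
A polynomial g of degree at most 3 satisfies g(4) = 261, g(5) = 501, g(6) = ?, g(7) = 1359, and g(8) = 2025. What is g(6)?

859

On equispaced nodes a degree-3 polynomial has vanishing fourth forward difference, so
  g(4) - 4·g(5) + 6·g(6) - 4·g(7) + g(8) = 0.
Substituting the known values and solving for g(6):
  6·g(6) = 5154
  g(6) = 859.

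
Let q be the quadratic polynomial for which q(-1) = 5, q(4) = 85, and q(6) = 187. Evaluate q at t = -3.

Using the Lagrange interpolation formula with nodes -1, 4, 6:
  L_0(t) = (t - 4)(t - 6) / 35
  L_1(t) = (t + 1)(t - 6) / -10
  L_2(t) = (t + 1)(t - 4) / 14
Then q(t) = 5·L_0(t) + 85·L_1(t) + 187·L_2(t).
Expanding and collecting terms gives q(t) = 5t^2 + t + 1.
Evaluating at t = -3: q(-3) = 43.

43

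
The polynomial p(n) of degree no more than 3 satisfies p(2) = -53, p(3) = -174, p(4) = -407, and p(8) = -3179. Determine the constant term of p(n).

-3

Write p(n) = an^3 + bn^2 + cn + d. Substituting each data point gives a linear system:
  8a + 4b + 2c + d = -53
  27a + 9b + 3c + d = -174
  64a + 16b + 4c + d = -407
  512a + 64b + 8c + d = -3179
Solving the system yields a = -6, b = -2, c = 3, d = -3.
So p(n) = -6n³ - 2n² + 3n - 3.
The constant term is -3.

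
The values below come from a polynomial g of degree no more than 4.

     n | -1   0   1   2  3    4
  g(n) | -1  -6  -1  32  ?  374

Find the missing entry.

On equispaced nodes a degree-4 polynomial has vanishing fifth forward difference, so
  - g(-1) + 5·g(0) - 10·g(1) + 10·g(2) - 5·g(3) + g(4) = 0.
Substituting the known values and solving for g(3):
  -5·g(3) = -675
  g(3) = 135.

135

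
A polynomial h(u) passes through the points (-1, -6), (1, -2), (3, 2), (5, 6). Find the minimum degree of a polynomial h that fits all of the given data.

Forward differences of the values at u = -1, 1, 3, 5:
  h  : -6  -2  2  6
  Δ  : 4  4  4
  Δ^2: 0  0
  Δ^3: 0
The first differences are constant (4) and nonzero, while all higher differences vanish, so the minimal degree is 1.

1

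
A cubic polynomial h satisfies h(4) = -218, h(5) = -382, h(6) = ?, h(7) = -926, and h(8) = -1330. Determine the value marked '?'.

-614

The 4 known points determine the degree-3 polynomial uniquely.
Write h(u) = au^3 + bu^2 + cu + d. Substituting each data point gives a linear system:
  64a + 16b + 4c + d = -218
  125a + 25b + 5c + d = -382
  343a + 49b + 7c + d = -926
  512a + 64b + 8c + d = -1330
Solving the system yields a = -2, b = -4, c = -6, d = -2.
So h(u) = -2u³ - 4u² - 6u - 2.
Then h(6) = -614.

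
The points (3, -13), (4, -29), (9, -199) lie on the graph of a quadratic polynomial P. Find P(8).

-153

Write P(t) = at^2 + bt + c. Substituting each data point gives a linear system:
  9a + 3b + c = -13
  16a + 4b + c = -29
  81a + 9b + c = -199
Solving the system yields a = -3, b = 5, c = -1.
So P(t) = -3t^2 + 5t - 1.
Then P(8) = -153.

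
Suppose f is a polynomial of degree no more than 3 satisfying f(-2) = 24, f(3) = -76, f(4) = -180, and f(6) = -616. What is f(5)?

-354

Write f(t) = at^3 + bt^2 + ct + d. Substituting each data point gives a linear system:
  -8a + 4b - 2c + d = 24
  27a + 9b + 3c + d = -76
  64a + 16b + 4c + d = -180
  216a + 36b + 6c + d = -616
Solving the system yields a = -3, b = 1, c = 0, d = -4.
So f(t) = -3t³ + t² - 4.
Then f(5) = -354.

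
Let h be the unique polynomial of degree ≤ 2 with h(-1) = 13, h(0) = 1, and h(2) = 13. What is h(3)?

37

Using the Lagrange interpolation formula with nodes -1, 0, 2:
  L_0(n) = n(n - 2) / 3
  L_1(n) = (n + 1)(n - 2) / -2
  L_2(n) = (n + 1)n / 6
Then h(n) = 13·L_0(n) + 1·L_1(n) + 13·L_2(n).
Expanding and collecting terms gives h(n) = 6n² - 6n + 1.
Evaluating at n = 3: h(3) = 37.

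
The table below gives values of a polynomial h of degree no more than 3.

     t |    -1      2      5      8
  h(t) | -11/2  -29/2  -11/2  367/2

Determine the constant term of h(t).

-1/2

Write h(t) = at^3 + bt^2 + ct + d. Substituting each data point gives a linear system:
  -a + b - c + d = -11/2
  8a + 4b + 2c + d = -29/2
  125a + 25b + 5c + d = -11/2
  512a + 64b + 8c + d = 367/2
Solving the system yields a = 1, b = -5, c = -1, d = -1/2.
So h(t) = t^3 - 5t^2 - t - 1/2.
The constant term is -1/2.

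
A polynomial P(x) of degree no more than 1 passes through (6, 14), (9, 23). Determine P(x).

P(x) = 3x - 4

Write P(x) = ax + b. Substituting each data point gives a linear system:
  6a + b = 14
  9a + b = 23
Solving the system yields a = 3, b = -4.
So P(x) = 3x - 4.
Check: P(9) = 23. ✓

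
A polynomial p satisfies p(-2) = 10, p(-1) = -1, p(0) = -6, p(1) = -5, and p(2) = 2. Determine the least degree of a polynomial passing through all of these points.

Forward differences of the values at x = -2, -1, 0, 1, 2:
  p  : 10  -1  -6  -5  2
  Δ  : -11  -5  1  7
  Δ^2: 6  6  6
  Δ^3: 0  0
  Δ^4: 0
The second differences are constant (6) and nonzero, while all higher differences vanish, so the minimal degree is 2.

2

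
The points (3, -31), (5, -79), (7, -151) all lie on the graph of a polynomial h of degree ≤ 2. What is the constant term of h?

Write h(x) = ax^2 + bx + c. Substituting each data point gives a linear system:
  9a + 3b + c = -31
  25a + 5b + c = -79
  49a + 7b + c = -151
Solving the system yields a = -3, b = 0, c = -4.
So h(x) = -3x^2 - 4.
The constant term is -4.

-4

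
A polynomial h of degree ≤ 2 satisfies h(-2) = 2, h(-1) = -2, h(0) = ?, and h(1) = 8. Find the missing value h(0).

On equispaced nodes a degree-2 polynomial has vanishing third forward difference, so
  - h(-2) + 3·h(-1) - 3·h(0) + h(1) = 0.
Substituting the known values and solving for h(0):
  -3·h(0) = 0
  h(0) = 0.

0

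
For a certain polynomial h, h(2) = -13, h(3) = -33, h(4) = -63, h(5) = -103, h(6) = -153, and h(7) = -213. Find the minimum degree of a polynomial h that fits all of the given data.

2

Forward differences of the values at u = 2, 3, 4, 5, 6, 7:
  h  : -13  -33  -63  -103  -153  -213
  Δ  : -20  -30  -40  -50  -60
  Δ^2: -10  -10  -10  -10
  Δ^3: 0  0  0
  Δ^4: 0  0
  Δ^5: 0
The second differences are constant (-10) and nonzero, while all higher differences vanish, so the minimal degree is 2.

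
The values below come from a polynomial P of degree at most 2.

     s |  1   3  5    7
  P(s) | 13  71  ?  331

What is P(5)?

177

On equispaced nodes a degree-2 polynomial has vanishing third forward difference, so
  - P(1) + 3·P(3) - 3·P(5) + P(7) = 0.
Substituting the known values and solving for P(5):
  -3·P(5) = -531
  P(5) = 177.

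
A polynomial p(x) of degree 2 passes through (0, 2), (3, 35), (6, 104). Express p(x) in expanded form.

p(x) = 2x^2 + 5x + 2

Write p(x) = ax^2 + bx + c. Substituting each data point gives a linear system:
  c = 2
  9a + 3b + c = 35
  36a + 6b + c = 104
Solving the system yields a = 2, b = 5, c = 2.
So p(x) = 2x^2 + 5x + 2.
Check: p(3) = 35. ✓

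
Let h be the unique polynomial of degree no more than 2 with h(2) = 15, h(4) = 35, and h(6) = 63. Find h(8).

99

Using the Lagrange interpolation formula with nodes 2, 4, 6:
  L_0(s) = (s - 4)(s - 6) / 8
  L_1(s) = (s - 2)(s - 6) / -4
  L_2(s) = (s - 2)(s - 4) / 8
Then h(s) = 15·L_0(s) + 35·L_1(s) + 63·L_2(s).
Expanding and collecting terms gives h(s) = s² + 4s + 3.
Evaluating at s = 8: h(8) = 99.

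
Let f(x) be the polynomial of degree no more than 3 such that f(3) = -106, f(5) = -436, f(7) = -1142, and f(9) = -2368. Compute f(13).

Using the Lagrange interpolation formula with nodes 3, 5, 7, 9:
  L_0(x) = (x - 5)(x - 7)(x - 9) / -48
  L_1(x) = (x - 3)(x - 7)(x - 9) / 16
  L_2(x) = (x - 3)(x - 5)(x - 9) / -16
  L_3(x) = (x - 3)(x - 5)(x - 7) / 48
Then f(x) = -106·L_0(x) - 436·L_1(x) - 1142·L_2(x) - 2368·L_3(x).
Expanding and collecting terms gives f(x) = -3x^3 - 2x^2 - 2x - 1.
Evaluating at x = 13: f(13) = -6956.

-6956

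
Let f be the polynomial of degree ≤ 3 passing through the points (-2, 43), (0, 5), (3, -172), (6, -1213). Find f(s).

f(s) = -5s^3 - 3s^2 - 5s + 5

Write f(s) = as^3 + bs^2 + cs + d. Substituting each data point gives a linear system:
  -8a + 4b - 2c + d = 43
  d = 5
  27a + 9b + 3c + d = -172
  216a + 36b + 6c + d = -1213
Solving the system yields a = -5, b = -3, c = -5, d = 5.
So f(s) = -5s^3 - 3s^2 - 5s + 5.
Check: f(0) = 5. ✓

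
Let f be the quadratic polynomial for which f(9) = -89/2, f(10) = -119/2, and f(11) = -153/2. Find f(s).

f(s) = -s^2 + 4s + 1/2

Write f(s) = as^2 + bs + c. Substituting each data point gives a linear system:
  81a + 9b + c = -89/2
  100a + 10b + c = -119/2
  121a + 11b + c = -153/2
Solving the system yields a = -1, b = 4, c = 1/2.
So f(s) = -s^2 + 4s + 1/2.
Check: f(10) = -119/2. ✓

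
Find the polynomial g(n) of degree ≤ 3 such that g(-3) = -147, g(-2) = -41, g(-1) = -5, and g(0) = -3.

Write g(n) = an^3 + bn^2 + cn + d. Substituting each data point gives a linear system:
  -27a + 9b - 3c + d = -147
  -8a + 4b - 2c + d = -41
  -a + b - c + d = -5
  d = -3
Solving the system yields a = 6, b = 1, c = -3, d = -3.
So g(n) = 6n^3 + n^2 - 3n - 3.
Check: g(-2) = -41. ✓

g(n) = 6n^3 + n^2 - 3n - 3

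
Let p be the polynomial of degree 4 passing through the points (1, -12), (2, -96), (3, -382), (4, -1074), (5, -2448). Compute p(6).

Write p(s) = as^4 + bs^3 + cs^2 + ds + e. Substituting each data point gives a linear system:
  a + b + c + d + e = -12
  16a + 8b + 4c + 2d + e = -96
  81a + 27b + 9c + 3d + e = -382
  256a + 64b + 16c + 4d + e = -1074
  625a + 125b + 25c + 5d + e = -2448
Solving the system yields a = -3, b = -4, c = -2, d = -5, e = 2.
So p(s) = -3s⁴ - 4s³ - 2s² - 5s + 2.
Then p(6) = -4852.

-4852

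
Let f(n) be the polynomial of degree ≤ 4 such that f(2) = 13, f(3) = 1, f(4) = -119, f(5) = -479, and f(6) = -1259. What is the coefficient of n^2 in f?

Write f(n) = an^4 + bn^3 + cn^2 + dn + e. Substituting each data point gives a linear system:
  16a + 8b + 4c + 2d + e = 13
  81a + 27b + 9c + 3d + e = 1
  256a + 64b + 16c + 4d + e = -119
  625a + 125b + 25c + 5d + e = -479
  1296a + 216b + 36c + 6d + e = -1259
Solving the system yields a = -2, b = 6, c = 2, d = -6, e = 1.
So f(n) = -2n^4 + 6n^3 + 2n^2 - 6n + 1.
The coefficient of n^2 is 2.

2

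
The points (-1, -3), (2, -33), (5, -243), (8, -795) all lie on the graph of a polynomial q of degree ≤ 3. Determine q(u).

Write q(u) = au^3 + bu^2 + cu + d. Substituting each data point gives a linear system:
  -a + b - c + d = -3
  8a + 4b + 2c + d = -33
  125a + 25b + 5c + d = -243
  512a + 64b + 8c + d = -795
Solving the system yields a = -1, b = -4, c = -3, d = -3.
So q(u) = -u^3 - 4u^2 - 3u - 3.
Check: q(8) = -795. ✓

q(u) = -u^3 - 4u^2 - 3u - 3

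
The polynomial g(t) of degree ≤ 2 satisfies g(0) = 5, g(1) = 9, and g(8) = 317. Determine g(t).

g(t) = 5t^2 - t + 5

Using the Lagrange interpolation formula with nodes 0, 1, 8:
  L_0(t) = (t - 1)(t - 8) / 8
  L_1(t) = t(t - 8) / -7
  L_2(t) = t(t - 1) / 56
Then g(t) = 5·L_0(t) + 9·L_1(t) + 317·L_2(t).
Expanding and collecting terms gives g(t) = 5t^2 - t + 5.
Check: g(0) = 5. ✓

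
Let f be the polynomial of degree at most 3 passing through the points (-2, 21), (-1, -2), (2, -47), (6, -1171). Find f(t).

Write f(t) = at^3 + bt^2 + ct + d. Substituting each data point gives a linear system:
  -8a + 4b - 2c + d = 21
  -a + b - c + d = -2
  8a + 4b + 2c + d = -47
  216a + 36b + 6c + d = -1171
Solving the system yields a = -5, b = -3, c = 3, d = -1.
So f(t) = -5t³ - 3t² + 3t - 1.
Check: f(-1) = -2. ✓

f(t) = -5t^3 - 3t^2 + 3t - 1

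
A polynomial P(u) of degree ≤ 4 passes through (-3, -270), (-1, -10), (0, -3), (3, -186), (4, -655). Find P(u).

P(u) = -3u^4 + u^3 + 2u^2 + 5u - 3

Using the Lagrange interpolation formula with nodes -3, -1, 0, 3, 4:
  L_0(u) = (u + 1)u(u - 3)(u - 4) / 252
  L_1(u) = (u + 3)u(u - 3)(u - 4) / -40
  L_2(u) = (u + 3)(u + 1)(u - 3)(u - 4) / 36
  L_3(u) = (u + 3)(u + 1)u(u - 4) / -72
  L_4(u) = (u + 3)(u + 1)u(u - 3) / 140
Then P(u) = -270·L_0(u) - 10·L_1(u) - 3·L_2(u) - 186·L_3(u) - 655·L_4(u).
Expanding and collecting terms gives P(u) = -3u^4 + u^3 + 2u^2 + 5u - 3.
Check: P(3) = -186. ✓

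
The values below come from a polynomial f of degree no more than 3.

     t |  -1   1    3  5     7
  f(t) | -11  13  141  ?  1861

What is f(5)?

On equispaced nodes a degree-3 polynomial has vanishing fourth forward difference, so
  f(-1) - 4·f(1) + 6·f(3) - 4·f(5) + f(7) = 0.
Substituting the known values and solving for f(5):
  -4·f(5) = -2644
  f(5) = 661.

661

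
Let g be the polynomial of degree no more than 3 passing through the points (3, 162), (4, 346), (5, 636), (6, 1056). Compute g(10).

4516

Write g(u) = au^3 + bu^2 + cu + d. Substituting each data point gives a linear system:
  27a + 9b + 3c + d = 162
  64a + 16b + 4c + d = 346
  125a + 25b + 5c + d = 636
  216a + 36b + 6c + d = 1056
Solving the system yields a = 4, b = 5, c = 1, d = 6.
So g(u) = 4u^3 + 5u^2 + u + 6.
Then g(10) = 4516.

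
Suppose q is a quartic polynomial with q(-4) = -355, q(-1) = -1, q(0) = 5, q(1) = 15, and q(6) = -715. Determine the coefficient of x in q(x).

6

Write q(x) = ax^4 + bx^3 + cx^2 + dx + e. Substituting each data point gives a linear system:
  256a - 64b + 16c - 4d + e = -355
  a - b + c - d + e = -1
  e = 5
  a + b + c + d + e = 15
  1296a + 216b + 36c + 6d + e = -715
Solving the system yields a = -1, b = 2, c = 3, d = 6, e = 5.
So q(x) = -x^4 + 2x^3 + 3x^2 + 6x + 5.
The coefficient of x is 6.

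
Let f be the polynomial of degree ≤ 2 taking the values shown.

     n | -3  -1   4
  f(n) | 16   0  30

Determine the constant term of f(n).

Write f(n) = an^2 + bn + c. Substituting each data point gives a linear system:
  9a - 3b + c = 16
  a - b + c = 0
  16a + 4b + c = 30
Solving the system yields a = 2, b = 0, c = -2.
So f(n) = 2n² - 2.
The constant term is -2.

-2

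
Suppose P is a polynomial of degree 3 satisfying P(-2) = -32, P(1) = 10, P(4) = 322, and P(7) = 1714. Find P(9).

Write P(t) = at^3 + bt^2 + ct + d. Substituting each data point gives a linear system:
  -8a + 4b - 2c + d = -32
  a + b + c + d = 10
  64a + 16b + 4c + d = 322
  343a + 49b + 7c + d = 1714
Solving the system yields a = 5, b = 0, c = -1, d = 6.
So P(t) = 5t^3 - t + 6.
Then P(9) = 3642.

3642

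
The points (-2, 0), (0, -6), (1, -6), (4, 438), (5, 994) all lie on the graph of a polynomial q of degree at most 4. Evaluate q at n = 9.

8778

Using the Lagrange interpolation formula with nodes -2, 0, 1, 4, 5:
  L_0(n) = n(n - 1)(n - 4)(n - 5) / 252
  L_1(n) = (n + 2)(n - 1)(n - 4)(n - 5) / -40
  L_2(n) = (n + 2)n(n - 4)(n - 5) / 36
  L_3(n) = (n + 2)n(n - 1)(n - 5) / -72
  L_4(n) = (n + 2)n(n - 1)(n - 4) / 140
Then q(n) = 0·L_0(n) - 6·L_1(n) - 6·L_2(n) + 438·L_3(n) + 994·L_4(n).
Expanding and collecting terms gives q(n) = n^4 + 3n^3 + n^2 - 5n - 6.
Evaluating at n = 9: q(9) = 8778.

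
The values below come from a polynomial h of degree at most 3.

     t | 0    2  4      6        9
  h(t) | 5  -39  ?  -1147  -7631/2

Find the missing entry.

-343

The 4 known points determine the degree-3 polynomial uniquely.
Write h(t) = at^3 + bt^2 + ct + d. Substituting each data point gives a linear system:
  d = 5
  8a + 4b + 2c + d = -39
  216a + 36b + 6c + d = -1147
  729a + 81b + 9c + d = -7631/2
Solving the system yields a = -5, b = -5/2, c = 3, d = 5.
So h(t) = -5t³ - (5/2)t² + 3t + 5.
Then h(4) = -343.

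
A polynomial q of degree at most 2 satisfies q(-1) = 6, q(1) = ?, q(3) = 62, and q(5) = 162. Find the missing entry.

10

On equispaced nodes a degree-2 polynomial has vanishing third forward difference, so
  - q(-1) + 3·q(1) - 3·q(3) + q(5) = 0.
Substituting the known values and solving for q(1):
  3·q(1) = 30
  q(1) = 10.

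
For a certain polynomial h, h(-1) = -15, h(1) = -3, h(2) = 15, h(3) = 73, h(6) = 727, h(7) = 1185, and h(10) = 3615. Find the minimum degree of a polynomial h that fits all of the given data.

3

Divided differences on the nodes -1, 1, 2, 3, 6, 7, 10:
  order 0: -15  -3  15  73  727  1185  3615
  order 1: 6  18  58  218  458  810
  order 2: 4  20  40  60  88
  order 3: 4  4  4  4
  order 4: 0  0  0
  order 5: 0  0
  order 6: 0
The order-3 divided differences are all 4 (nonzero) and every higher order vanishes, so the data lies on a polynomial of degree exactly 3.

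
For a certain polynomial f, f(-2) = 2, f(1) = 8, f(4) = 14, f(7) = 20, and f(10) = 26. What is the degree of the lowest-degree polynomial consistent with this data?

1

Forward differences of the values at s = -2, 1, 4, 7, 10:
  f  : 2  8  14  20  26
  Δ  : 6  6  6  6
  Δ^2: 0  0  0
  Δ^3: 0  0
  Δ^4: 0
The first differences are constant (6) and nonzero, while all higher differences vanish, so the minimal degree is 1.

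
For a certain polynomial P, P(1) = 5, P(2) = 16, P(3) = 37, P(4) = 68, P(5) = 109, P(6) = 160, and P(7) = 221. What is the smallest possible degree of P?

2

Forward differences of the values at u = 1, 2, 3, 4, 5, 6, 7:
  P  : 5  16  37  68  109  160  221
  Δ  : 11  21  31  41  51  61
  Δ^2: 10  10  10  10  10
  Δ^3: 0  0  0  0
  Δ^4: 0  0  0
  Δ^5: 0  0
  Δ^6: 0
The second differences are constant (10) and nonzero, while all higher differences vanish, so the minimal degree is 2.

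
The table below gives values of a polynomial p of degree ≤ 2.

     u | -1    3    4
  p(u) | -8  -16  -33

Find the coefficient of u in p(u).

4

Write p(u) = au^2 + bu + c. Substituting each data point gives a linear system:
  a - b + c = -8
  9a + 3b + c = -16
  16a + 4b + c = -33
Solving the system yields a = -3, b = 4, c = -1.
So p(u) = -3u² + 4u - 1.
The coefficient of u is 4.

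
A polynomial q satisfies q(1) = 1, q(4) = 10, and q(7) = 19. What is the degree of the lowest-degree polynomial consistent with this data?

1

Forward differences of the values at u = 1, 4, 7:
  q  : 1  10  19
  Δ  : 9  9
  Δ^2: 0
The first differences are constant (9) and nonzero, while all higher differences vanish, so the minimal degree is 1.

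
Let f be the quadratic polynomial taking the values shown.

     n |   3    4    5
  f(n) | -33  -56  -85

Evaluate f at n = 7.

-161

Forward differences of the values at n = 3, 4, 5:
  f  : -33  -56  -85
  Δ  : -23  -29
  Δ^2: -6
The second differences are constant, confirming degree 2.
Interpolating (Newton forward form) and evaluating at n = 7 gives f(7) = -161.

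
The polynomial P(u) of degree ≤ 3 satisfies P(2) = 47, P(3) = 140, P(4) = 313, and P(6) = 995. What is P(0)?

Write P(u) = au^3 + bu^2 + cu + d. Substituting each data point gives a linear system:
  8a + 4b + 2c + d = 47
  27a + 9b + 3c + d = 140
  64a + 16b + 4c + d = 313
  216a + 36b + 6c + d = 995
Solving the system yields a = 4, b = 4, c = -3, d = 5.
So P(u) = 4u^3 + 4u^2 - 3u + 5.
Then P(0) = 5.

5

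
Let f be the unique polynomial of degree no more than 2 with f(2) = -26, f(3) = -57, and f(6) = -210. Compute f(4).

Using the Lagrange interpolation formula with nodes 2, 3, 6:
  L_0(t) = (t - 3)(t - 6) / 4
  L_1(t) = (t - 2)(t - 6) / -3
  L_2(t) = (t - 2)(t - 3) / 12
Then f(t) = -26·L_0(t) - 57·L_1(t) - 210·L_2(t).
Expanding and collecting terms gives f(t) = -5t^2 - 6t + 6.
Evaluating at t = 4: f(4) = -98.

-98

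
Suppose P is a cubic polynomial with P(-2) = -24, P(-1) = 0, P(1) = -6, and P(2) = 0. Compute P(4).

Write P(x) = ax^3 + bx^2 + cx + d. Substituting each data point gives a linear system:
  -8a + 4b - 2c + d = -24
  -a + b - c + d = 0
  a + b + c + d = -6
  8a + 4b + 2c + d = 0
Solving the system yields a = 3, b = -3, c = -6, d = 0.
So P(x) = 3x^3 - 3x^2 - 6x.
Then P(4) = 120.

120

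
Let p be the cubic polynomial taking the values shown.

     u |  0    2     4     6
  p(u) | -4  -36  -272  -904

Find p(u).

p(u) = -4u^3 - (3/2)u^2 + 3u - 4

Write p(u) = au^3 + bu^2 + cu + d. Substituting each data point gives a linear system:
  d = -4
  8a + 4b + 2c + d = -36
  64a + 16b + 4c + d = -272
  216a + 36b + 6c + d = -904
Solving the system yields a = -4, b = -3/2, c = 3, d = -4.
So p(u) = -4u^3 - (3/2)u^2 + 3u - 4.
Check: p(4) = -272. ✓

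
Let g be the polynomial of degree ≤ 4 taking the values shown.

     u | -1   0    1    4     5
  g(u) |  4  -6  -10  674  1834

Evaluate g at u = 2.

Using the Lagrange interpolation formula with nodes -1, 0, 1, 4, 5:
  L_0(u) = u(u - 1)(u - 4)(u - 5) / 60
  L_1(u) = (u + 1)(u - 1)(u - 4)(u - 5) / -20
  L_2(u) = (u + 1)u(u - 4)(u - 5) / 24
  L_3(u) = (u + 1)u(u - 1)(u - 5) / -60
  L_4(u) = (u + 1)u(u - 1)(u - 4) / 120
Then g(u) = 4·L_0(u) - 6·L_1(u) - 10·L_2(u) + 674·L_3(u) + 1834·L_4(u).
Expanding and collecting terms gives g(u) = 4u^4 - 5u^3 - u^2 - 2u - 6.
Evaluating at u = 2: g(2) = 10.

10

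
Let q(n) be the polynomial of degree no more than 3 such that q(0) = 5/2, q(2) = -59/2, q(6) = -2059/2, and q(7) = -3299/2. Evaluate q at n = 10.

-9755/2

Using the Lagrange interpolation formula with nodes 0, 2, 6, 7:
  L_0(n) = (n - 2)(n - 6)(n - 7) / -84
  L_1(n) = n(n - 6)(n - 7) / 40
  L_2(n) = n(n - 2)(n - 7) / -24
  L_3(n) = n(n - 2)(n - 6) / 35
Then q(n) = 5/2·L_0(n) - 59/2·L_1(n) - 2059/2·L_2(n) - 3299/2·L_3(n).
Expanding and collecting terms gives q(n) = -5n³ + n² + 2n + 5/2.
Evaluating at n = 10: q(10) = -9755/2.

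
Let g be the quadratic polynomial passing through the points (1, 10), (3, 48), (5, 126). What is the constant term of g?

6

Write g(n) = an^2 + bn + c. Substituting each data point gives a linear system:
  a + b + c = 10
  9a + 3b + c = 48
  25a + 5b + c = 126
Solving the system yields a = 5, b = -1, c = 6.
So g(n) = 5n² - n + 6.
The constant term is 6.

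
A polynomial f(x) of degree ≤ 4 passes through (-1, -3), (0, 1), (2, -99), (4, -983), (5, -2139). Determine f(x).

f(x) = -2x^4 - 6x^3 - 6x^2 + 2x + 1

Using the Lagrange interpolation formula with nodes -1, 0, 2, 4, 5:
  L_0(x) = x(x - 2)(x - 4)(x - 5) / 90
  L_1(x) = (x + 1)(x - 2)(x - 4)(x - 5) / -40
  L_2(x) = (x + 1)x(x - 4)(x - 5) / 36
  L_3(x) = (x + 1)x(x - 2)(x - 5) / -40
  L_4(x) = (x + 1)x(x - 2)(x - 4) / 90
Then f(x) = -3·L_0(x) + 1·L_1(x) - 99·L_2(x) - 983·L_3(x) - 2139·L_4(x).
Expanding and collecting terms gives f(x) = -2x^4 - 6x^3 - 6x^2 + 2x + 1.
Check: f(4) = -983. ✓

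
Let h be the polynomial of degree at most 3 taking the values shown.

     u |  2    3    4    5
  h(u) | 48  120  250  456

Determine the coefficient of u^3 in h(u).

3

Write h(u) = au^3 + bu^2 + cu + d. Substituting each data point gives a linear system:
  8a + 4b + 2c + d = 48
  27a + 9b + 3c + d = 120
  64a + 16b + 4c + d = 250
  125a + 25b + 5c + d = 456
Solving the system yields a = 3, b = 2, c = 5, d = 6.
So h(u) = 3u^3 + 2u^2 + 5u + 6.
The leading coefficient is 3.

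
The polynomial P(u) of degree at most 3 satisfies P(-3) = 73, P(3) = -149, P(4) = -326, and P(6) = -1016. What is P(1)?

Write P(u) = au^3 + bu^2 + cu + d. Substituting each data point gives a linear system:
  -27a + 9b - 3c + d = 73
  27a + 9b + 3c + d = -149
  64a + 16b + 4c + d = -326
  216a + 36b + 6c + d = -1016
Solving the system yields a = -4, b = -4, c = -1, d = -2.
So P(u) = -4u^3 - 4u^2 - u - 2.
Then P(1) = -11.

-11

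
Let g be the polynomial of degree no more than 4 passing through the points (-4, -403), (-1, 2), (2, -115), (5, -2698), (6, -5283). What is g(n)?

Using the Lagrange interpolation formula with nodes -4, -1, 2, 5, 6:
  L_0(n) = (n + 1)(n - 2)(n - 5)(n - 6) / 1620
  L_1(n) = (n + 4)(n - 2)(n - 5)(n - 6) / -378
  L_2(n) = (n + 4)(n + 1)(n - 5)(n - 6) / 216
  L_3(n) = (n + 4)(n + 1)(n - 2)(n - 6) / -162
  L_4(n) = (n + 4)(n + 1)(n - 2)(n - 5) / 280
Then g(n) = -403·L_0(n) + 2·L_1(n) - 115·L_2(n) - 2698·L_3(n) - 5283·L_4(n).
Expanding and collecting terms gives g(n) = -3n^4 - 6n^3 - 2n^2 - 4n - 3.
Check: g(-4) = -403. ✓

g(n) = -3n^4 - 6n^3 - 2n^2 - 4n - 3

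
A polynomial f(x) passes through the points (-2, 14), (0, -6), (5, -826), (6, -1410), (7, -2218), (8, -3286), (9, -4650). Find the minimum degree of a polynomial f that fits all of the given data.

Divided differences on the nodes -2, 0, 5, 6, 7, 8, 9:
  order 0: 14  -6  -826  -1410  -2218  -3286  -4650
  order 1: -10  -164  -584  -808  -1068  -1364
  order 2: -22  -70  -112  -130  -148
  order 3: -6  -6  -6  -6
  order 4: 0  0  0
  order 5: 0  0
  order 6: 0
The order-3 divided differences are all -6 (nonzero) and every higher order vanishes, so the data lies on a polynomial of degree exactly 3.

3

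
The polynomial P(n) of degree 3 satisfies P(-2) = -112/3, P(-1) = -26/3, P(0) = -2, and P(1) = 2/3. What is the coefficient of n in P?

Write P(n) = an^3 + bn^2 + cn + d. Substituting each data point gives a linear system:
  -8a + 4b - 2c + d = -112/3
  -a + b - c + d = -26/3
  d = -2
  a + b + c + d = 2/3
Solving the system yields a = 3, b = -2, c = 5/3, d = -2.
So P(n) = 3n^3 - 2n^2 + (5/3)n - 2.
The coefficient of n is 5/3.

5/3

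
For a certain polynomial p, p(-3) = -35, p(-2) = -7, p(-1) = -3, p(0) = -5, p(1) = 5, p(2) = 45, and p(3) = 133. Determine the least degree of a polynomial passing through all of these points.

Forward differences of the values at t = -3, -2, -1, 0, 1, 2, 3:
  p  : -35  -7  -3  -5  5  45  133
  Δ  : 28  4  -2  10  40  88
  Δ^2: -24  -6  12  30  48
  Δ^3: 18  18  18  18
  Δ^4: 0  0  0
  Δ^5: 0  0
  Δ^6: 0
The third differences are constant (18) and nonzero, while all higher differences vanish, so the minimal degree is 3.

3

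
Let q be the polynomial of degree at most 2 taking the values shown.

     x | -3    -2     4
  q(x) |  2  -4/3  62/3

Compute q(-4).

22/3

Using the Lagrange interpolation formula with nodes -3, -2, 4:
  L_0(x) = (x + 2)(x - 4) / 7
  L_1(x) = (x + 3)(x - 4) / -6
  L_2(x) = (x + 3)(x + 2) / 42
Then q(x) = 2·L_0(x) - 4/3·L_1(x) + 62/3·L_2(x).
Expanding and collecting terms gives q(x) = x^2 + (5/3)x - 2.
Evaluating at x = -4: q(-4) = 22/3.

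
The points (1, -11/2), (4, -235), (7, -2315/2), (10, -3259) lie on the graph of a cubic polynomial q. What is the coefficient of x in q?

Write q(x) = ax^3 + bx^2 + cx + d. Substituting each data point gives a linear system:
  a + b + c + d = -11/2
  64a + 16b + 4c + d = -235
  343a + 49b + 7c + d = -2315/2
  1000a + 100b + 10c + d = -3259
Solving the system yields a = -3, b = -5/2, c = -1, d = 1.
So q(x) = -3x^3 - (5/2)x^2 - x + 1.
The coefficient of x is -1.

-1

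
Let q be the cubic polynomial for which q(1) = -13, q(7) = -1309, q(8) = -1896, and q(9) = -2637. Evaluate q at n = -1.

3

Write q(n) = an^3 + bn^2 + cn + d. Substituting each data point gives a linear system:
  a + b + c + d = -13
  343a + 49b + 7c + d = -1309
  512a + 64b + 8c + d = -1896
  729a + 81b + 9c + d = -2637
Solving the system yields a = -3, b = -5, c = -5, d = 0.
So q(n) = -3n³ - 5n² - 5n.
Then q(-1) = 3.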